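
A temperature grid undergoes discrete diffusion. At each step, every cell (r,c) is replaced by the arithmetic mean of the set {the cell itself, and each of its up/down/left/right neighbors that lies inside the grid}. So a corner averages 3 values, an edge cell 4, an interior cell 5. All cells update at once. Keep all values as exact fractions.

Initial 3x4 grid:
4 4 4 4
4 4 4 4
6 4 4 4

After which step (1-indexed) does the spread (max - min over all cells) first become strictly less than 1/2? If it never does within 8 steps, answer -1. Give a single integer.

Answer: 3

Derivation:
Step 1: max=14/3, min=4, spread=2/3
Step 2: max=41/9, min=4, spread=5/9
Step 3: max=473/108, min=4, spread=41/108
  -> spread < 1/2 first at step 3
Step 4: max=56057/12960, min=4, spread=4217/12960
Step 5: max=3319549/777600, min=14479/3600, spread=38417/155520
Step 6: max=197824211/46656000, min=290597/72000, spread=1903471/9331200
Step 7: max=11798429089/2799360000, min=8755759/2160000, spread=18038617/111974400
Step 8: max=705114582851/167961600000, min=790526759/194400000, spread=883978523/6718464000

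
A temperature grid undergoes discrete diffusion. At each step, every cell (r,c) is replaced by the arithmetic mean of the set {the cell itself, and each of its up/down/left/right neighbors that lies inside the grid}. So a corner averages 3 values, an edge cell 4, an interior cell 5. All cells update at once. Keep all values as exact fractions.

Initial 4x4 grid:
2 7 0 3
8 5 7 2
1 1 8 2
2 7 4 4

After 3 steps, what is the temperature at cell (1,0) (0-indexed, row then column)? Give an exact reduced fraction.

Step 1: cell (1,0) = 4
Step 2: cell (1,0) = 137/30
Step 3: cell (1,0) = 15317/3600
Full grid after step 3:
  9871/2160 30559/7200 28399/7200 7189/2160
  15317/3600 26773/6000 4859/1200 3323/900
  14137/3600 5059/1200 5101/1200 1817/450
  8069/2160 28709/7200 31397/7200 8939/2160

Answer: 15317/3600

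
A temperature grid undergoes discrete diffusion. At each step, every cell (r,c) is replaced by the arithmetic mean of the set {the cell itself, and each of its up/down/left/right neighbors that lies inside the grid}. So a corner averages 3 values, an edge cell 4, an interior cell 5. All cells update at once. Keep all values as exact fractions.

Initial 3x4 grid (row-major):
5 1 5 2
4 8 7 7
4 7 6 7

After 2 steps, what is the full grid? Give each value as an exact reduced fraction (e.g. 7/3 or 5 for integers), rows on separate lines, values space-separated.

After step 1:
  10/3 19/4 15/4 14/3
  21/4 27/5 33/5 23/4
  5 25/4 27/4 20/3
After step 2:
  40/9 517/120 593/120 85/18
  1139/240 113/20 113/20 1421/240
  11/2 117/20 197/30 115/18

Answer: 40/9 517/120 593/120 85/18
1139/240 113/20 113/20 1421/240
11/2 117/20 197/30 115/18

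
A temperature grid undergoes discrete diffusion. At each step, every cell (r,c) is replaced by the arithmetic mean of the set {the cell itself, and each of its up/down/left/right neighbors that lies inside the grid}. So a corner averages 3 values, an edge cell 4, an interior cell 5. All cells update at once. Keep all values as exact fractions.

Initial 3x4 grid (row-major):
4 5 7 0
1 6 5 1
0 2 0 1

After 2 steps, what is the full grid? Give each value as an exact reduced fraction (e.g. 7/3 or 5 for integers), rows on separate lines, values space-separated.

After step 1:
  10/3 11/2 17/4 8/3
  11/4 19/5 19/5 7/4
  1 2 2 2/3
After step 2:
  139/36 1013/240 973/240 26/9
  653/240 357/100 78/25 533/240
  23/12 11/5 127/60 53/36

Answer: 139/36 1013/240 973/240 26/9
653/240 357/100 78/25 533/240
23/12 11/5 127/60 53/36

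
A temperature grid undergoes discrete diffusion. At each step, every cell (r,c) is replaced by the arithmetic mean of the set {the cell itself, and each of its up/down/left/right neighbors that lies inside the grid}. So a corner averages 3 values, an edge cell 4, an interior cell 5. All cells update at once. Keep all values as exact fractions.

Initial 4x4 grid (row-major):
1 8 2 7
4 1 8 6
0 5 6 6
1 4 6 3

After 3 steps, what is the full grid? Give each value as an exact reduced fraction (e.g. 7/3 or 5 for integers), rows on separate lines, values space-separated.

After step 1:
  13/3 3 25/4 5
  3/2 26/5 23/5 27/4
  5/2 16/5 31/5 21/4
  5/3 4 19/4 5
After step 2:
  53/18 1127/240 377/80 6
  203/60 7/2 29/5 27/5
  133/60 211/50 24/5 29/5
  49/18 817/240 399/80 5
After step 3:
  7937/2160 5707/1440 509/96 1289/240
  271/90 25919/6000 1937/400 23/4
  1411/450 21769/6000 10243/2000 21/4
  6007/2160 27601/7200 2183/480 421/80

Answer: 7937/2160 5707/1440 509/96 1289/240
271/90 25919/6000 1937/400 23/4
1411/450 21769/6000 10243/2000 21/4
6007/2160 27601/7200 2183/480 421/80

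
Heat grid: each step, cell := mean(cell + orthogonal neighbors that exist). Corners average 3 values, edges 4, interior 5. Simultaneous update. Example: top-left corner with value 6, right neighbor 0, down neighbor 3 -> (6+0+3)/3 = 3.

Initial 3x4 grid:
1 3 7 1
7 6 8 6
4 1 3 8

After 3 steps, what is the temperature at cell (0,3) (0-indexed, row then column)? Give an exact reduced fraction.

Step 1: cell (0,3) = 14/3
Step 2: cell (0,3) = 91/18
Step 3: cell (0,3) = 2231/432
Full grid after step 3:
  925/216 1631/360 443/90 2231/432
  6149/1440 691/150 6103/1200 15371/2880
  38/9 271/60 1817/360 2309/432

Answer: 2231/432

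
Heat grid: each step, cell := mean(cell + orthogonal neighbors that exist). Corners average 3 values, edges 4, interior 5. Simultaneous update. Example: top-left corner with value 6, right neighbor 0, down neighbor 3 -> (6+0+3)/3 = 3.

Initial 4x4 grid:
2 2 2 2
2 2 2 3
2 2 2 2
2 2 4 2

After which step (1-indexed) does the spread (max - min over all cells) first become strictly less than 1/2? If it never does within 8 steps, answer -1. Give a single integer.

Step 1: max=8/3, min=2, spread=2/3
Step 2: max=151/60, min=2, spread=31/60
Step 3: max=2657/1080, min=2, spread=497/1080
  -> spread < 1/2 first at step 3
Step 4: max=77603/32400, min=454/225, spread=12227/32400
Step 5: max=2297933/972000, min=27553/13500, spread=314117/972000
Step 6: max=67952081/29160000, min=1112231/540000, spread=7891607/29160000
Step 7: max=2018270237/874800000, min=5052169/2430000, spread=199489397/874800000
Step 8: max=60002370053/26244000000, min=3054152587/1458000000, spread=5027623487/26244000000

Answer: 3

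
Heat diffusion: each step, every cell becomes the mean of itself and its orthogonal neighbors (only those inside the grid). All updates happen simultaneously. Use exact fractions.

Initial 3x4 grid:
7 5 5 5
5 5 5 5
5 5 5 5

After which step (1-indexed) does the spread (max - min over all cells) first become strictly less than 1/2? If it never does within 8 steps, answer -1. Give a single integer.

Answer: 3

Derivation:
Step 1: max=17/3, min=5, spread=2/3
Step 2: max=50/9, min=5, spread=5/9
Step 3: max=581/108, min=5, spread=41/108
  -> spread < 1/2 first at step 3
Step 4: max=69017/12960, min=5, spread=4217/12960
Step 5: max=4097149/777600, min=18079/3600, spread=38417/155520
Step 6: max=244480211/46656000, min=362597/72000, spread=1903471/9331200
Step 7: max=14597789089/2799360000, min=10915759/2160000, spread=18038617/111974400
Step 8: max=873076182851/167961600000, min=984926759/194400000, spread=883978523/6718464000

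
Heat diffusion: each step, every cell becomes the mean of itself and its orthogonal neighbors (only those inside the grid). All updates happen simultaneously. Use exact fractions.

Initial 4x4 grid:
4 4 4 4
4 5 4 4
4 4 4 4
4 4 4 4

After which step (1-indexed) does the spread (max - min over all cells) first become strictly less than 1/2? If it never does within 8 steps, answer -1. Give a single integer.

Step 1: max=17/4, min=4, spread=1/4
  -> spread < 1/2 first at step 1
Step 2: max=211/50, min=4, spread=11/50
Step 3: max=9967/2400, min=4, spread=367/2400
Step 4: max=44771/10800, min=2413/600, spread=1337/10800
Step 5: max=1337669/324000, min=72469/18000, spread=33227/324000
Step 6: max=40094327/9720000, min=436049/108000, spread=849917/9720000
Step 7: max=1200114347/291600000, min=6548533/1620000, spread=21378407/291600000
Step 8: max=35958462371/8748000000, min=1967688343/486000000, spread=540072197/8748000000

Answer: 1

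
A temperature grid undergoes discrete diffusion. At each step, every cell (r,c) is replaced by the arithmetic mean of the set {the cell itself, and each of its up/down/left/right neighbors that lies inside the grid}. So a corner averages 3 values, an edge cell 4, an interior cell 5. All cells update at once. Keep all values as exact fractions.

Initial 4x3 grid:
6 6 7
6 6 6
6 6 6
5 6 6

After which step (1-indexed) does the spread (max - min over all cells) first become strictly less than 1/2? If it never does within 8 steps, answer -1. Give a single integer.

Step 1: max=19/3, min=17/3, spread=2/3
Step 2: max=113/18, min=103/18, spread=5/9
Step 3: max=1337/216, min=1255/216, spread=41/108
  -> spread < 1/2 first at step 3
Step 4: max=159737/25920, min=151303/25920, spread=4217/12960
Step 5: max=1904657/311040, min=1827823/311040, spread=38417/155520
Step 6: max=113877871/18662400, min=110070929/18662400, spread=1903471/9331200
Step 7: max=1361731417/223948800, min=1325654183/223948800, spread=18038617/111974400
Step 8: max=81505546523/13436928000, min=79737589477/13436928000, spread=883978523/6718464000

Answer: 3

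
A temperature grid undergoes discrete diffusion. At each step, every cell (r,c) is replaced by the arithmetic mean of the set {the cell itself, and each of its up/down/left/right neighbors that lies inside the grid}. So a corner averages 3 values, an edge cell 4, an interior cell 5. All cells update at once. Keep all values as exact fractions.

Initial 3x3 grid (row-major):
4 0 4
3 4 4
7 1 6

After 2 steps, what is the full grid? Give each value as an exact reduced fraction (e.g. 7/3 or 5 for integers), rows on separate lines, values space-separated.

Answer: 59/18 13/5 61/18
129/40 189/50 397/120
38/9 427/120 38/9

Derivation:
After step 1:
  7/3 3 8/3
  9/2 12/5 9/2
  11/3 9/2 11/3
After step 2:
  59/18 13/5 61/18
  129/40 189/50 397/120
  38/9 427/120 38/9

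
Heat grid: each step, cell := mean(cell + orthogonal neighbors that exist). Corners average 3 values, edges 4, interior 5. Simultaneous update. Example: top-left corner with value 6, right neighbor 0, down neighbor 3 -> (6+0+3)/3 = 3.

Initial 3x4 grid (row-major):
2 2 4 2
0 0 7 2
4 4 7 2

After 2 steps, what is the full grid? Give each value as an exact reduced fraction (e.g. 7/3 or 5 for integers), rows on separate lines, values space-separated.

Answer: 29/18 581/240 149/48 29/9
81/40 277/100 93/25 163/48
95/36 841/240 197/48 143/36

Derivation:
After step 1:
  4/3 2 15/4 8/3
  3/2 13/5 4 13/4
  8/3 15/4 5 11/3
After step 2:
  29/18 581/240 149/48 29/9
  81/40 277/100 93/25 163/48
  95/36 841/240 197/48 143/36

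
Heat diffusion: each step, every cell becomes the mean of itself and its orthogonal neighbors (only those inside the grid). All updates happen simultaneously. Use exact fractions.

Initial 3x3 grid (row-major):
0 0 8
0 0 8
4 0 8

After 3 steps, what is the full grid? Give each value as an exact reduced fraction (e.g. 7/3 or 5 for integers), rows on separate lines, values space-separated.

After step 1:
  0 2 16/3
  1 8/5 6
  4/3 3 16/3
After step 2:
  1 67/30 40/9
  59/60 68/25 137/30
  16/9 169/60 43/9
After step 3:
  253/180 4679/1800 506/135
  5833/3600 333/125 7429/1800
  251/135 10883/3600 2189/540

Answer: 253/180 4679/1800 506/135
5833/3600 333/125 7429/1800
251/135 10883/3600 2189/540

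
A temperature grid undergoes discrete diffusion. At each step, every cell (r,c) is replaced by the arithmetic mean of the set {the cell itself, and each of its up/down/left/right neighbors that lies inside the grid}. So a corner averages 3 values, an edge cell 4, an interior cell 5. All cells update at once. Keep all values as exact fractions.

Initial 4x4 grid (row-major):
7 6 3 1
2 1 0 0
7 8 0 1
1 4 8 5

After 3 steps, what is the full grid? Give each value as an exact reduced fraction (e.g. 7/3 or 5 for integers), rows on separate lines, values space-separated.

After step 1:
  5 17/4 5/2 4/3
  17/4 17/5 4/5 1/2
  9/2 4 17/5 3/2
  4 21/4 17/4 14/3
After step 2:
  9/2 303/80 533/240 13/9
  343/80 167/50 53/25 31/30
  67/16 411/100 279/100 151/60
  55/12 35/8 527/120 125/36
After step 3:
  503/120 8309/2400 17231/7200 3383/2160
  3263/800 3529/1000 2761/1200 6403/3600
  10301/2400 7521/2000 9557/3000 8831/3600
  631/144 873/200 6763/1800 3737/1080

Answer: 503/120 8309/2400 17231/7200 3383/2160
3263/800 3529/1000 2761/1200 6403/3600
10301/2400 7521/2000 9557/3000 8831/3600
631/144 873/200 6763/1800 3737/1080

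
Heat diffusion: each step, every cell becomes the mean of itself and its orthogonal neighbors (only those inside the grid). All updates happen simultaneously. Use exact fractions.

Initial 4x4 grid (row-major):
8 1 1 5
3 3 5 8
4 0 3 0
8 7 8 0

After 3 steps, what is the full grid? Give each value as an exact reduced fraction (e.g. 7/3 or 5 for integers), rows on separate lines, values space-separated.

After step 1:
  4 13/4 3 14/3
  9/2 12/5 4 9/2
  15/4 17/5 16/5 11/4
  19/3 23/4 9/2 8/3
After step 2:
  47/12 253/80 179/48 73/18
  293/80 351/100 171/50 191/48
  1079/240 37/10 357/100 787/240
  95/18 1199/240 967/240 119/36
After step 3:
  1289/360 8591/2400 25861/7200 847/216
  3117/800 3491/1000 437/120 26521/7200
  6169/1440 12163/3000 10799/3000 25441/7200
  5317/1080 6481/1440 28621/7200 3821/1080

Answer: 1289/360 8591/2400 25861/7200 847/216
3117/800 3491/1000 437/120 26521/7200
6169/1440 12163/3000 10799/3000 25441/7200
5317/1080 6481/1440 28621/7200 3821/1080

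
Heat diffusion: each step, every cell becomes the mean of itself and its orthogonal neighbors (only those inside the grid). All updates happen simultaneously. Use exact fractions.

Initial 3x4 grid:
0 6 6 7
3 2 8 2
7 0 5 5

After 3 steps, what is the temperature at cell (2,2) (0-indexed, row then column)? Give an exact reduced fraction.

Step 1: cell (2,2) = 9/2
Step 2: cell (2,2) = 83/20
Step 3: cell (2,2) = 1763/400
Full grid after step 3:
  857/240 9643/2400 4001/800 413/80
  12067/3600 24047/6000 9039/2000 12133/2400
  931/270 6701/1800 1763/400 1631/360

Answer: 1763/400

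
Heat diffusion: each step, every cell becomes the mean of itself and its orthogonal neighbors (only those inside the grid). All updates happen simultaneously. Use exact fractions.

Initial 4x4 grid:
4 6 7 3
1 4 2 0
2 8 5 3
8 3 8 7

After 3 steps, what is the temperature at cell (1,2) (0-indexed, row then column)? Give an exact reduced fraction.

Answer: 11893/3000

Derivation:
Step 1: cell (1,2) = 18/5
Step 2: cell (1,2) = 39/10
Step 3: cell (1,2) = 11893/3000
Full grid after step 3:
  8737/2160 29707/7200 5671/1440 3823/1080
  7123/1800 5099/1200 11893/3000 5251/1440
  8207/1800 3451/750 1893/400 3423/800
  659/135 9707/1800 1047/200 3679/720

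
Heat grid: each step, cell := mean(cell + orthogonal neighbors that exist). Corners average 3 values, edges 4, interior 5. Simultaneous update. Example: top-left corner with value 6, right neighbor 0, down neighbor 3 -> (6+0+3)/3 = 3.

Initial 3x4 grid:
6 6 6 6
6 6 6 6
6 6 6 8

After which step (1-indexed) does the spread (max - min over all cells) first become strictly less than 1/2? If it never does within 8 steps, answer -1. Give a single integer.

Answer: 3

Derivation:
Step 1: max=20/3, min=6, spread=2/3
Step 2: max=59/9, min=6, spread=5/9
Step 3: max=689/108, min=6, spread=41/108
  -> spread < 1/2 first at step 3
Step 4: max=81977/12960, min=6, spread=4217/12960
Step 5: max=4874749/777600, min=21679/3600, spread=38417/155520
Step 6: max=291136211/46656000, min=434597/72000, spread=1903471/9331200
Step 7: max=17397149089/2799360000, min=13075759/2160000, spread=18038617/111974400
Step 8: max=1041037782851/167961600000, min=1179326759/194400000, spread=883978523/6718464000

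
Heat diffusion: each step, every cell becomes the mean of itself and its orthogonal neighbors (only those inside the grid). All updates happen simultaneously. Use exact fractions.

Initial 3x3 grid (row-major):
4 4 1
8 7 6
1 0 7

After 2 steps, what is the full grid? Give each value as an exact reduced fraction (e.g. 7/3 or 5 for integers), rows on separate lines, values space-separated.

Answer: 43/9 9/2 155/36
55/12 23/5 73/16
47/12 193/48 40/9

Derivation:
After step 1:
  16/3 4 11/3
  5 5 21/4
  3 15/4 13/3
After step 2:
  43/9 9/2 155/36
  55/12 23/5 73/16
  47/12 193/48 40/9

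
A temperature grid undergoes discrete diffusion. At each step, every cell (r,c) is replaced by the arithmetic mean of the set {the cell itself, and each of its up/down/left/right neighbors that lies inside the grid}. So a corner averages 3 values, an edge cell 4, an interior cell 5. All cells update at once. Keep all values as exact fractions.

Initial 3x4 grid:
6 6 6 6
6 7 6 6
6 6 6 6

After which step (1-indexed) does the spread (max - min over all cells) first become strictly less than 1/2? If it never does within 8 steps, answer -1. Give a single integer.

Answer: 1

Derivation:
Step 1: max=25/4, min=6, spread=1/4
  -> spread < 1/2 first at step 1
Step 2: max=623/100, min=6, spread=23/100
Step 3: max=29611/4800, min=2413/400, spread=131/960
Step 4: max=265751/43200, min=43591/7200, spread=841/8640
Step 5: max=106222051/17280000, min=8733373/1440000, spread=56863/691200
Step 6: max=954654341/155520000, min=78749543/12960000, spread=386393/6220800
Step 7: max=381641723131/62208000000, min=31524358813/5184000000, spread=26795339/497664000
Step 8: max=22878695714129/3732480000000, min=1893326149667/311040000000, spread=254051069/5971968000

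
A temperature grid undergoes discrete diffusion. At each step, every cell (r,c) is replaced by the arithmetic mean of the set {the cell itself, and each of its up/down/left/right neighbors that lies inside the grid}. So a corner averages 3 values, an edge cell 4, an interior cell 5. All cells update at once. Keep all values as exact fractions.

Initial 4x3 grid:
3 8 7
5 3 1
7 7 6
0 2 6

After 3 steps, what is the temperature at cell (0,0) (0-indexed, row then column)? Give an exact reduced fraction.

Step 1: cell (0,0) = 16/3
Step 2: cell (0,0) = 181/36
Step 3: cell (0,0) = 5419/1080
Full grid after step 3:
  5419/1080 71681/14400 5389/1080
  34103/7200 29149/6000 34703/7200
  10591/2400 27079/6000 33673/7200
  49/12 61451/14400 479/108

Answer: 5419/1080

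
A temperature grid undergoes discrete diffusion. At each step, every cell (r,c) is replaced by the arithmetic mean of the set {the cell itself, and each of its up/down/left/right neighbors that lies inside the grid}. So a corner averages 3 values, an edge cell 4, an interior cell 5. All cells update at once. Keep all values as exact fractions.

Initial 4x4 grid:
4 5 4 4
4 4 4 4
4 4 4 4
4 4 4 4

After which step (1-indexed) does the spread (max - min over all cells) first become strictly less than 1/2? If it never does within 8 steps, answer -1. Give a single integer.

Step 1: max=13/3, min=4, spread=1/3
  -> spread < 1/2 first at step 1
Step 2: max=511/120, min=4, spread=31/120
Step 3: max=4531/1080, min=4, spread=211/1080
Step 4: max=448843/108000, min=4, spread=16843/108000
Step 5: max=4026643/972000, min=36079/9000, spread=130111/972000
Step 6: max=120282367/29160000, min=2167159/540000, spread=3255781/29160000
Step 7: max=3599553691/874800000, min=2171107/540000, spread=82360351/874800000
Step 8: max=107727316891/26244000000, min=391306441/97200000, spread=2074577821/26244000000

Answer: 1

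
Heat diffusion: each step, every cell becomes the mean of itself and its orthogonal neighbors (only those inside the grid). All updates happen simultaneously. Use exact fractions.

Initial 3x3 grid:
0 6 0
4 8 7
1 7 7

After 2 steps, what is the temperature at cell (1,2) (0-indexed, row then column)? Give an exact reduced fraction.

Step 1: cell (1,2) = 11/2
Step 2: cell (1,2) = 697/120
Full grid after step 2:
  121/36 527/120 40/9
  1019/240 122/25 697/120
  13/3 463/80 73/12

Answer: 697/120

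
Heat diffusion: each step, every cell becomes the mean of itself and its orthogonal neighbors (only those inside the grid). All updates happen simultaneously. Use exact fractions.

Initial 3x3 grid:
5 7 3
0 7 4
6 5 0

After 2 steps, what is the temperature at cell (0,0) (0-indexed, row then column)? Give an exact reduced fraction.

Step 1: cell (0,0) = 4
Step 2: cell (0,0) = 14/3
Full grid after step 2:
  14/3 563/120 41/9
  503/120 113/25 473/120
  38/9 473/120 11/3

Answer: 14/3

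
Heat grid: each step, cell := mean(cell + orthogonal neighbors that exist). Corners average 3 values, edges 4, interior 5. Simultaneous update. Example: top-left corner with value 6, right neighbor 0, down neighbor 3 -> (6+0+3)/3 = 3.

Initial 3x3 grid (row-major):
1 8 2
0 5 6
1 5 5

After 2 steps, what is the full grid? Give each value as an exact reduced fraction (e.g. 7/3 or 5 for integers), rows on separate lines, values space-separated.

After step 1:
  3 4 16/3
  7/4 24/5 9/2
  2 4 16/3
After step 2:
  35/12 257/60 83/18
  231/80 381/100 599/120
  31/12 121/30 83/18

Answer: 35/12 257/60 83/18
231/80 381/100 599/120
31/12 121/30 83/18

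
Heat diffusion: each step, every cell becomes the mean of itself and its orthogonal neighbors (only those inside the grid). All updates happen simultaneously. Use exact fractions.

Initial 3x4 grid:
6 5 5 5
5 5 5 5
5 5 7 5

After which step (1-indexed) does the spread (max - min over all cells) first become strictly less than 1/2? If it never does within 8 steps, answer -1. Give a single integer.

Step 1: max=17/3, min=5, spread=2/3
Step 2: max=331/60, min=5, spread=31/60
Step 3: max=2911/540, min=12293/2400, spread=5803/21600
  -> spread < 1/2 first at step 3
Step 4: max=575909/108000, min=111413/21600, spread=4711/27000
Step 5: max=5151479/972000, min=11210497/2160000, spread=2135107/19440000
Step 6: max=513104261/97200000, min=1012401497/194400000, spread=552281/7776000
Step 7: max=9215431357/1749600000, min=146046750437/27993600000, spread=56006051/1119744000
Step 8: max=919944024133/174960000000, min=3654752288657/699840000000, spread=200190463/5598720000

Answer: 3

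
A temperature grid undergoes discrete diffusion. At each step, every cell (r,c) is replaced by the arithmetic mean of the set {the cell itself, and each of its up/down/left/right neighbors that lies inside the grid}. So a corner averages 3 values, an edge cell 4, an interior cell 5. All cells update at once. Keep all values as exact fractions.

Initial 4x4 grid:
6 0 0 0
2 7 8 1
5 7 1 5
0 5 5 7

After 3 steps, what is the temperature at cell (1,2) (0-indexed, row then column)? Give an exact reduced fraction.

Step 1: cell (1,2) = 17/5
Step 2: cell (1,2) = 189/50
Step 3: cell (1,2) = 20783/6000
Full grid after step 3:
  7783/2160 24037/7200 20069/7200 4949/2160
  3629/900 23749/6000 20783/6000 11587/3600
  37/9 25967/6000 1057/240 14423/3600
  1753/432 6271/1440 32491/7200 10027/2160

Answer: 20783/6000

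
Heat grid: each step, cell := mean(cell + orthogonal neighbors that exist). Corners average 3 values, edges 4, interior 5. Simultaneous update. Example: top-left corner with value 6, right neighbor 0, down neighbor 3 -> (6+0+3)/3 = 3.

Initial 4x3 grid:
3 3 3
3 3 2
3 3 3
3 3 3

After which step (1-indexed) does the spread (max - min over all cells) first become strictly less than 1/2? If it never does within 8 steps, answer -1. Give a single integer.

Answer: 1

Derivation:
Step 1: max=3, min=8/3, spread=1/3
  -> spread < 1/2 first at step 1
Step 2: max=3, min=329/120, spread=31/120
Step 3: max=3, min=3029/1080, spread=211/1080
Step 4: max=5353/1800, min=307103/108000, spread=14077/108000
Step 5: max=320317/108000, min=2775593/972000, spread=5363/48600
Step 6: max=177131/60000, min=83739191/29160000, spread=93859/1166400
Step 7: max=286263533/97200000, min=5038525519/1749600000, spread=4568723/69984000
Step 8: max=8566381111/2916000000, min=303147564371/104976000000, spread=8387449/167961600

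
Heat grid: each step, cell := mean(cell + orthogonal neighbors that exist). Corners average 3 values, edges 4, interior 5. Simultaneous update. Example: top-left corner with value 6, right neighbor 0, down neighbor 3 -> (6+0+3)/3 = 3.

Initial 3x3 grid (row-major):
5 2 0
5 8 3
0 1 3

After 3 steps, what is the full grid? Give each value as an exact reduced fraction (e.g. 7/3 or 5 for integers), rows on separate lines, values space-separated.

Answer: 877/240 50651/14400 6553/2160
2907/800 6479/2000 7471/2400
127/40 709/225 3079/1080

Derivation:
After step 1:
  4 15/4 5/3
  9/2 19/5 7/2
  2 3 7/3
After step 2:
  49/12 793/240 107/36
  143/40 371/100 113/40
  19/6 167/60 53/18
After step 3:
  877/240 50651/14400 6553/2160
  2907/800 6479/2000 7471/2400
  127/40 709/225 3079/1080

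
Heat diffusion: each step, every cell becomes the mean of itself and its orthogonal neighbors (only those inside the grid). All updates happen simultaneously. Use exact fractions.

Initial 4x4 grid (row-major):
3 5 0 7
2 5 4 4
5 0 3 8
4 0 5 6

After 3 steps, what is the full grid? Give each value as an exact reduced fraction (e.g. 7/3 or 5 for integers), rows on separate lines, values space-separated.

After step 1:
  10/3 13/4 4 11/3
  15/4 16/5 16/5 23/4
  11/4 13/5 4 21/4
  3 9/4 7/2 19/3
After step 2:
  31/9 827/240 847/240 161/36
  391/120 16/5 403/100 67/15
  121/40 74/25 371/100 16/3
  8/3 227/80 193/48 181/36
After step 3:
  7307/2160 4903/1440 27859/7200 8977/2160
  2327/720 20273/6000 22723/6000 2059/450
  1191/400 6293/2000 4813/1200 4171/900
  2047/720 2497/800 28073/7200 2071/432

Answer: 7307/2160 4903/1440 27859/7200 8977/2160
2327/720 20273/6000 22723/6000 2059/450
1191/400 6293/2000 4813/1200 4171/900
2047/720 2497/800 28073/7200 2071/432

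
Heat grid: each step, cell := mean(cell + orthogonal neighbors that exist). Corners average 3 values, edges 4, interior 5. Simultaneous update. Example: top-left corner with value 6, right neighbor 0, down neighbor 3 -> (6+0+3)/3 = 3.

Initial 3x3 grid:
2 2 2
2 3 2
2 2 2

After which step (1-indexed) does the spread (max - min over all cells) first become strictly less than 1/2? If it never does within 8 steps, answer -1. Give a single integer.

Step 1: max=9/4, min=2, spread=1/4
  -> spread < 1/2 first at step 1
Step 2: max=56/25, min=169/80, spread=51/400
Step 3: max=10423/4800, min=767/360, spread=589/14400
Step 4: max=64943/30000, min=617081/288000, spread=31859/1440000
Step 5: max=37251607/17280000, min=3864721/1800000, spread=751427/86400000
Step 6: max=232634687/108000000, min=2228663129/1036800000, spread=23149331/5184000000
Step 7: max=133898654263/62208000000, min=13934931889/6480000000, spread=616540643/311040000000
Step 8: max=836712453983/388800000000, min=8028892008761/3732480000000, spread=17737747379/18662400000000

Answer: 1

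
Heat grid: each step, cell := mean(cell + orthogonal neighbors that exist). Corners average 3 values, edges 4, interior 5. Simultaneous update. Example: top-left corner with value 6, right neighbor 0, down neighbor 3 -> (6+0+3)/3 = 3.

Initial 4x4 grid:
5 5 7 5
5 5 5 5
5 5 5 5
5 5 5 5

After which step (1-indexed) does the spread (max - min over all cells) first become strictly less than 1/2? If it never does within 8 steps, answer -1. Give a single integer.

Step 1: max=17/3, min=5, spread=2/3
Step 2: max=331/60, min=5, spread=31/60
Step 3: max=2911/540, min=5, spread=211/540
  -> spread < 1/2 first at step 3
Step 4: max=286843/54000, min=5, spread=16843/54000
Step 5: max=2568643/486000, min=22579/4500, spread=130111/486000
Step 6: max=76542367/14580000, min=1357159/270000, spread=3255781/14580000
Step 7: max=2287353691/437400000, min=1361107/270000, spread=82360351/437400000
Step 8: max=68361316891/13122000000, min=245506441/48600000, spread=2074577821/13122000000

Answer: 3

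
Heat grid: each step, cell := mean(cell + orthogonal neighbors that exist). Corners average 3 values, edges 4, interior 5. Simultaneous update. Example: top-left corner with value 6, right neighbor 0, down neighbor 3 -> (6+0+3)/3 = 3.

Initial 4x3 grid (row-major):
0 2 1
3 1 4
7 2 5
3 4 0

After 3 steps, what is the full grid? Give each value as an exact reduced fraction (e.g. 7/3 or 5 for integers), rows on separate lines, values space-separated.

Answer: 2267/1080 2467/1200 2317/1080
1207/450 629/250 9181/3600
2909/900 18931/6000 1129/400
7723/2160 45509/14400 2201/720

Derivation:
After step 1:
  5/3 1 7/3
  11/4 12/5 11/4
  15/4 19/5 11/4
  14/3 9/4 3
After step 2:
  65/36 37/20 73/36
  317/120 127/50 307/120
  449/120 299/100 123/40
  32/9 823/240 8/3
After step 3:
  2267/1080 2467/1200 2317/1080
  1207/450 629/250 9181/3600
  2909/900 18931/6000 1129/400
  7723/2160 45509/14400 2201/720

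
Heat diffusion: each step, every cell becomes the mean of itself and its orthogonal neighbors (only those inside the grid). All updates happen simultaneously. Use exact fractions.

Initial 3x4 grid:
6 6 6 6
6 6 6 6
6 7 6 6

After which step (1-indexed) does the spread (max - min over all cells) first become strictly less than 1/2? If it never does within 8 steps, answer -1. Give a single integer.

Answer: 1

Derivation:
Step 1: max=19/3, min=6, spread=1/3
  -> spread < 1/2 first at step 1
Step 2: max=751/120, min=6, spread=31/120
Step 3: max=6691/1080, min=6, spread=211/1080
Step 4: max=664897/108000, min=10847/1800, spread=14077/108000
Step 5: max=5972407/972000, min=651683/108000, spread=5363/48600
Step 6: max=178700809/29160000, min=362869/60000, spread=93859/1166400
Step 7: max=10707874481/1749600000, min=588536467/97200000, spread=4568723/69984000
Step 8: max=641636435629/104976000000, min=17677618889/2916000000, spread=8387449/167961600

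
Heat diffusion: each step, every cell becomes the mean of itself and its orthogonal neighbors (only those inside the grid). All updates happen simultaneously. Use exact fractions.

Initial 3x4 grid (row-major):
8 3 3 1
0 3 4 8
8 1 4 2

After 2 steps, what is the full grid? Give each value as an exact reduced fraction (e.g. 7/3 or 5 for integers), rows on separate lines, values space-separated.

After step 1:
  11/3 17/4 11/4 4
  19/4 11/5 22/5 15/4
  3 4 11/4 14/3
After step 2:
  38/9 193/60 77/20 7/2
  817/240 98/25 317/100 1009/240
  47/12 239/80 949/240 67/18

Answer: 38/9 193/60 77/20 7/2
817/240 98/25 317/100 1009/240
47/12 239/80 949/240 67/18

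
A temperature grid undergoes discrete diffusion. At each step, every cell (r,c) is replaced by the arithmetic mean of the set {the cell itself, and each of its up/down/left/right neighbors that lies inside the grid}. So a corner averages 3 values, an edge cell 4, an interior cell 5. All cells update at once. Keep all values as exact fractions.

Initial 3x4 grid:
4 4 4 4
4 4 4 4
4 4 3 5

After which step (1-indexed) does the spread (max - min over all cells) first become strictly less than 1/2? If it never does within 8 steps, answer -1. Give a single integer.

Step 1: max=17/4, min=15/4, spread=1/2
Step 2: max=49/12, min=311/80, spread=47/240
  -> spread < 1/2 first at step 2
Step 3: max=19427/4800, min=9391/2400, spread=43/320
Step 4: max=173857/43200, min=85111/21600, spread=727/8640
Step 5: max=69236507/17280000, min=8535469/2160000, spread=63517/1152000
Step 6: max=622536037/155520000, min=76887289/19440000, spread=297509/6220800
Step 7: max=37283884583/9331200000, min=2310339913/583200000, spread=12737839/373248000
Step 8: max=2235618981397/559872000000, min=69349115821/17496000000, spread=131578201/4478976000

Answer: 2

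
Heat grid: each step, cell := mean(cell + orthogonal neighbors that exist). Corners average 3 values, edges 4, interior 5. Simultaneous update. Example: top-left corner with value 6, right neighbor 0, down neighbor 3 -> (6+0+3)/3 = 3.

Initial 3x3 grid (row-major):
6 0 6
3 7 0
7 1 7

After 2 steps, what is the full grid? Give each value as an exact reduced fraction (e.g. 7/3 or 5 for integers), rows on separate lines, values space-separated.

Answer: 9/2 239/80 47/12
877/240 116/25 89/30
179/36 421/120 79/18

Derivation:
After step 1:
  3 19/4 2
  23/4 11/5 5
  11/3 11/2 8/3
After step 2:
  9/2 239/80 47/12
  877/240 116/25 89/30
  179/36 421/120 79/18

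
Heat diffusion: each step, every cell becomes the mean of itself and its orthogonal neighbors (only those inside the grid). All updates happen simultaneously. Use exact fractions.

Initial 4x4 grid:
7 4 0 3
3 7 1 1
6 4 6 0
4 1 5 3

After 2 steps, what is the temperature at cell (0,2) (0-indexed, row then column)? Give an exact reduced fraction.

Answer: 65/24

Derivation:
Step 1: cell (0,2) = 2
Step 2: cell (0,2) = 65/24
Full grid after step 2:
  179/36 449/120 65/24 55/36
  277/60 437/100 53/20 97/48
  277/60 391/100 69/20 577/240
  137/36 943/240 787/240 107/36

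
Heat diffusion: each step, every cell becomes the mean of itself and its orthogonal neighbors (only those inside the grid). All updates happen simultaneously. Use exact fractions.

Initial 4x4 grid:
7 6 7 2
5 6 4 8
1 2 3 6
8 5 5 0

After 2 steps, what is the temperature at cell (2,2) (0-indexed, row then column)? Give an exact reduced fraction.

Answer: 41/10

Derivation:
Step 1: cell (2,2) = 4
Step 2: cell (2,2) = 41/10
Full grid after step 2:
  23/4 437/80 1351/240 185/36
  387/80 497/100 479/100 1231/240
  1009/240 21/5 41/10 203/48
  41/9 979/240 191/48 67/18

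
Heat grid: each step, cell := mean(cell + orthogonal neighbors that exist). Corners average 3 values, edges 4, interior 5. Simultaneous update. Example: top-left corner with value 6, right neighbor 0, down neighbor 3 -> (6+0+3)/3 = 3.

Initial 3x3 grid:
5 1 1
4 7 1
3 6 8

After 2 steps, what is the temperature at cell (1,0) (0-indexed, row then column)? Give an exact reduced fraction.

Answer: 973/240

Derivation:
Step 1: cell (1,0) = 19/4
Step 2: cell (1,0) = 973/240
Full grid after step 2:
  139/36 349/120 35/12
  973/240 223/50 281/80
  181/36 287/60 61/12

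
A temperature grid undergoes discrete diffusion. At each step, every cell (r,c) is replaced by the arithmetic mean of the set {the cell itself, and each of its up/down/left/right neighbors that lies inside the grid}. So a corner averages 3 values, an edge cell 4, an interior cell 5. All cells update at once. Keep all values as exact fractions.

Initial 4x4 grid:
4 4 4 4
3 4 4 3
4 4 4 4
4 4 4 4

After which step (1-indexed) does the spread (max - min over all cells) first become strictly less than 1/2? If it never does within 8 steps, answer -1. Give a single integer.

Step 1: max=4, min=11/3, spread=1/3
  -> spread < 1/2 first at step 1
Step 2: max=4, min=449/120, spread=31/120
Step 3: max=1187/300, min=4109/1080, spread=821/5400
Step 4: max=35453/9000, min=123983/32400, spread=18239/162000
Step 5: max=1059311/270000, min=745321/194400, spread=434573/4860000
Step 6: max=6340117/1620000, min=112030331/29160000, spread=83671/1166400
Step 7: max=949197827/243000000, min=3365652149/874800000, spread=257300141/4374000000
Step 8: max=28435474433/7290000000, min=16845255781/4374000000, spread=540072197/10935000000

Answer: 1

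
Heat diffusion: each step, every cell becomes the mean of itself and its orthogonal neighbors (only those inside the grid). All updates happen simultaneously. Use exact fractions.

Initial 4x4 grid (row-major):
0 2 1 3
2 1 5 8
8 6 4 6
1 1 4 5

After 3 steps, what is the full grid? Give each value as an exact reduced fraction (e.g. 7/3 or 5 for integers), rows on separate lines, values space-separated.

After step 1:
  4/3 1 11/4 4
  11/4 16/5 19/5 11/2
  17/4 4 5 23/4
  10/3 3 7/2 5
After step 2:
  61/36 497/240 231/80 49/12
  173/60 59/20 81/20 381/80
  43/12 389/100 441/100 85/16
  127/36 83/24 33/8 19/4
After step 3:
  4787/2160 3457/1440 1571/480 176/45
  25/9 19013/6000 953/250 437/96
  781/225 439/120 1743/400 3847/800
  761/216 13501/3600 5023/1200 227/48

Answer: 4787/2160 3457/1440 1571/480 176/45
25/9 19013/6000 953/250 437/96
781/225 439/120 1743/400 3847/800
761/216 13501/3600 5023/1200 227/48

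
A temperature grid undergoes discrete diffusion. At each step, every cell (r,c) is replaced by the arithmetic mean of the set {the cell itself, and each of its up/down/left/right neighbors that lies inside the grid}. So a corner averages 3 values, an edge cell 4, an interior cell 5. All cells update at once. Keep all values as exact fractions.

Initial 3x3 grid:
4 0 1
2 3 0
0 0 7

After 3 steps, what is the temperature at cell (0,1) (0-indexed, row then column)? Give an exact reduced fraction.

Step 1: cell (0,1) = 2
Step 2: cell (0,1) = 4/3
Step 3: cell (0,1) = 649/360
Full grid after step 3:
  235/144 649/360 667/432
  5377/2880 977/600 5707/2880
  707/432 967/480 829/432

Answer: 649/360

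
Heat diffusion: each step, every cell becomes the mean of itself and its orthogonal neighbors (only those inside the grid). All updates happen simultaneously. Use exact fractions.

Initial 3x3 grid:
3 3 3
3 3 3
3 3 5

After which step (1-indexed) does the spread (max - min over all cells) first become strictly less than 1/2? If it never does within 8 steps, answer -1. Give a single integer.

Answer: 3

Derivation:
Step 1: max=11/3, min=3, spread=2/3
Step 2: max=32/9, min=3, spread=5/9
Step 3: max=365/108, min=3, spread=41/108
  -> spread < 1/2 first at step 3
Step 4: max=21571/6480, min=551/180, spread=347/1296
Step 5: max=1273337/388800, min=5557/1800, spread=2921/15552
Step 6: max=75812539/23328000, min=673483/216000, spread=24611/186624
Step 7: max=4517762033/1399680000, min=15236741/4860000, spread=207329/2239488
Step 8: max=269972352451/83980800000, min=816401599/259200000, spread=1746635/26873856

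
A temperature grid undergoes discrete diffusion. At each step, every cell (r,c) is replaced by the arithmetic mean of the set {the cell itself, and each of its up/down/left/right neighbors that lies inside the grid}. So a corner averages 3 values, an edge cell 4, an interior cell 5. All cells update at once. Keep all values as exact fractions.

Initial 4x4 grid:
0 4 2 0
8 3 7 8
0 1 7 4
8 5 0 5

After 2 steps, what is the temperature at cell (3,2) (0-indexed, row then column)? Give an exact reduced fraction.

Step 1: cell (3,2) = 17/4
Step 2: cell (3,2) = 291/80
Full grid after step 2:
  3 141/40 427/120 34/9
  39/10 91/25 109/25 1169/240
  109/30 387/100 453/100 351/80
  145/36 917/240 291/80 53/12

Answer: 291/80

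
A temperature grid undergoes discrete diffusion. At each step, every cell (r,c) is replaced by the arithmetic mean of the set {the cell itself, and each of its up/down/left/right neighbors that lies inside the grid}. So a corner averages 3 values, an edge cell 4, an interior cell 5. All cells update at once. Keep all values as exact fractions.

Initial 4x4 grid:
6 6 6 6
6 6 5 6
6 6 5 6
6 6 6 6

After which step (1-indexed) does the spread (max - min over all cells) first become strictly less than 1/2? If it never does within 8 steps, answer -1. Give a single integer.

Step 1: max=6, min=28/5, spread=2/5
  -> spread < 1/2 first at step 1
Step 2: max=6, min=57/10, spread=3/10
Step 3: max=1427/240, min=11541/2000, spread=263/1500
Step 4: max=42653/7200, min=208147/36000, spread=853/6000
Step 5: max=1275311/216000, min=6252643/1080000, spread=1721/15000
Step 6: max=31817693/5400000, min=187843291/32400000, spread=3062867/32400000
Step 7: max=119153329/20250000, min=1128401387/194400000, spread=77352857/972000000
Step 8: max=28564430339/4860000000, min=169437668887/29160000000, spread=1948913147/29160000000

Answer: 1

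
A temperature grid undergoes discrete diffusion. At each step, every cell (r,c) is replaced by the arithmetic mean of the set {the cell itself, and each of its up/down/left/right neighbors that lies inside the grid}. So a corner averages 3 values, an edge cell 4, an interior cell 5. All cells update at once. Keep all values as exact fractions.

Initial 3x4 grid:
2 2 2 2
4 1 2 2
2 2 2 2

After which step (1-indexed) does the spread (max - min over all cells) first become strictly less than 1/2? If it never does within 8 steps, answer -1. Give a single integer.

Step 1: max=8/3, min=7/4, spread=11/12
Step 2: max=587/240, min=151/80, spread=67/120
Step 3: max=307/135, min=387/200, spread=1831/5400
  -> spread < 1/2 first at step 3
Step 4: max=384439/172800, min=9377/4800, spread=46867/172800
Step 5: max=3381869/1555200, min=42631/21600, spread=312437/1555200
Step 6: max=1341587023/622080000, min=34278313/17280000, spread=21513551/124416000
Step 7: max=79656462797/37324800000, min=103709261/51840000, spread=4985794877/37324800000
Step 8: max=4757675327623/2239488000000, min=41640900931/20736000000, spread=10418321083/89579520000

Answer: 3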